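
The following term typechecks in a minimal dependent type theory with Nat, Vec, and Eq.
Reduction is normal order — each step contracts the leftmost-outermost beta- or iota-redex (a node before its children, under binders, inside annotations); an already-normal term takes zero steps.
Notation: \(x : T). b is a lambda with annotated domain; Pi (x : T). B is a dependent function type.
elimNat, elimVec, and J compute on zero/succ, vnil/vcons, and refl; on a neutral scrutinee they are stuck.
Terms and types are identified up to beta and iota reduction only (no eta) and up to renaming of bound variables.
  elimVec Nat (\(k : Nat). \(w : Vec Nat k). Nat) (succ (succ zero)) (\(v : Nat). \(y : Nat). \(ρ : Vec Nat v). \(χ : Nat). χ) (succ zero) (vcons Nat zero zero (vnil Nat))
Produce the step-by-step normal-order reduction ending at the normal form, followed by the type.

reduction (normal order):
  elimVec Nat (\(k : Nat). \(w : Vec Nat k). Nat) (succ (succ zero)) (\(v : Nat). \(y : Nat). \(ρ : Vec Nat v). \(χ : Nat). χ) (succ zero) (vcons Nat zero zero (vnil Nat))
  ~> (\(k : Nat). \(w : Nat). \(v : Vec Nat k). \(y : Nat). y) zero zero (vnil Nat) (elimVec Nat (\(ρ : Nat). \(χ : Vec Nat ρ). Nat) (succ (succ zero)) (\(n : Nat). \(p : Nat). \(i : Vec Nat n). \(o : Nat). o) zero (vnil Nat))
  ~> (\(k : Nat). \(w : Vec Nat zero). \(v : Nat). v) zero (vnil Nat) (elimVec Nat (\(y : Nat). \(ρ : Vec Nat y). Nat) (succ (succ zero)) (\(χ : Nat). \(n : Nat). \(p : Vec Nat χ). \(i : Nat). i) zero (vnil Nat))
  ~> (\(k : Vec Nat zero). \(w : Nat). w) (vnil Nat) (elimVec Nat (\(v : Nat). \(y : Vec Nat v). Nat) (succ (succ zero)) (\(ρ : Nat). \(χ : Nat). \(n : Vec Nat ρ). \(p : Nat). p) zero (vnil Nat))
  ~> (\(k : Nat). k) (elimVec Nat (\(w : Nat). \(v : Vec Nat w). Nat) (succ (succ zero)) (\(y : Nat). \(ρ : Nat). \(χ : Vec Nat y). \(n : Nat). n) zero (vnil Nat))
  ~> elimVec Nat (\(k : Nat). \(w : Vec Nat k). Nat) (succ (succ zero)) (\(v : Nat). \(y : Nat). \(ρ : Vec Nat v). \(χ : Nat). χ) zero (vnil Nat)
  ~> succ (succ zero)
the term's type:
  Nat


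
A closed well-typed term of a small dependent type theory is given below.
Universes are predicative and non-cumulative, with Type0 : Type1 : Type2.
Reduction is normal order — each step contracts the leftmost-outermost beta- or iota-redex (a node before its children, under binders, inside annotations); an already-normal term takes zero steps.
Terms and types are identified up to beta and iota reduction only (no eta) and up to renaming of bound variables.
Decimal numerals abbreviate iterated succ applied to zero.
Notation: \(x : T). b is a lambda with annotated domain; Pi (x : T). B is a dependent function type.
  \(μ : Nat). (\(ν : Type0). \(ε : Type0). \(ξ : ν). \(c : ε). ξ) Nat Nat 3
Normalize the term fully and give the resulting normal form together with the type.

resulting normal form:
  \(μ : Nat). \(ν : Nat). 3
inferred type:
  Pi (μ : Nat). Pi (ν : Nat). Nat


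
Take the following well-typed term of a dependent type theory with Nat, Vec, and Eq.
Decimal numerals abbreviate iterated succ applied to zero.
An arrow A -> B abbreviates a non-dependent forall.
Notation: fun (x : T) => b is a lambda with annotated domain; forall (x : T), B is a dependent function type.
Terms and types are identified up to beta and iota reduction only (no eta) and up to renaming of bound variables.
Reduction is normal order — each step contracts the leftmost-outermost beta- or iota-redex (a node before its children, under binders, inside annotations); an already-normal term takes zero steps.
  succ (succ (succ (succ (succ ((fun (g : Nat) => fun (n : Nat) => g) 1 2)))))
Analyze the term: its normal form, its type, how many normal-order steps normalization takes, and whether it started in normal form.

normal form:
  6
the term's type:
  Nat
reduction steps (normal order): 2
term was already normal: no
first redex: a beta-redex


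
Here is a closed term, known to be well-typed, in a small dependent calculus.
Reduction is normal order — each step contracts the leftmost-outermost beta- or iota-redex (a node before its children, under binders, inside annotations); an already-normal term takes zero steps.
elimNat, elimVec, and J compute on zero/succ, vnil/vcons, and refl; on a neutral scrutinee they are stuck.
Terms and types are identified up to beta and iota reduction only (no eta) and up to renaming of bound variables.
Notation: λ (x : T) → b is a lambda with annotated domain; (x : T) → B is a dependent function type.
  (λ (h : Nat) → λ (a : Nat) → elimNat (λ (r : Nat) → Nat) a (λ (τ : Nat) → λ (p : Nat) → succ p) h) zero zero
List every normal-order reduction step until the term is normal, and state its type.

normal-order reduction sequence:
  (λ (h : Nat) → λ (a : Nat) → elimNat (λ (r : Nat) → Nat) a (λ (τ : Nat) → λ (p : Nat) → succ p) h) zero zero
  ~> (λ (h : Nat) → elimNat (λ (a : Nat) → Nat) h (λ (r : Nat) → λ (τ : Nat) → succ τ) zero) zero
  ~> elimNat (λ (h : Nat) → Nat) zero (λ (a : Nat) → λ (r : Nat) → succ r) zero
  ~> zero
inferred type:
  Nat


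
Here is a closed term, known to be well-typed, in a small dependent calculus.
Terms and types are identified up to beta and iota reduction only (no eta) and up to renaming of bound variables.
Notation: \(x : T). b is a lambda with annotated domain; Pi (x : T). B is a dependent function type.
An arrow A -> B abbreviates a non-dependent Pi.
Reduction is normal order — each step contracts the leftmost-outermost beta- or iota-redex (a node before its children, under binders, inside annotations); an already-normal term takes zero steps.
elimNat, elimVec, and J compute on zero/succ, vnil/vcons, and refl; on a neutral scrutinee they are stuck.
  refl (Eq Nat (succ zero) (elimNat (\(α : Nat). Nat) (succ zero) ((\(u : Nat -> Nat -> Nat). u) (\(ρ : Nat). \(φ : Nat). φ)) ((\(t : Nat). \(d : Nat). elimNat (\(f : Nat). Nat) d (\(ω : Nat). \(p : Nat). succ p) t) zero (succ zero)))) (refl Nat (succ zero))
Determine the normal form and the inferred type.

reduced normal form:
  refl (Eq Nat (succ zero) (succ zero)) (refl Nat (succ zero))
type:
  Eq (Eq Nat (succ zero) (succ zero)) (refl Nat (succ zero)) (refl Nat (succ zero))


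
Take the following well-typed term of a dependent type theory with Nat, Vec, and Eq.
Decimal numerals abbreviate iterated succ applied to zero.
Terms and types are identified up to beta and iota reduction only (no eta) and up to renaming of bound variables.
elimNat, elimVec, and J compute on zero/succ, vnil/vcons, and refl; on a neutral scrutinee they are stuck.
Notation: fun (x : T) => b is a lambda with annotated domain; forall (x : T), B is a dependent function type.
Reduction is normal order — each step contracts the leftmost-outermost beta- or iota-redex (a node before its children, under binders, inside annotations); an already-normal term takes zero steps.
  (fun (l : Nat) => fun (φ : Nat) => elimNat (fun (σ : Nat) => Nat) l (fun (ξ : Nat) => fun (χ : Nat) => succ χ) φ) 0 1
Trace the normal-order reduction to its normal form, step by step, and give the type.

reduction (normal order):
  (fun (l : Nat) => fun (φ : Nat) => elimNat (fun (σ : Nat) => Nat) l (fun (ξ : Nat) => fun (χ : Nat) => succ χ) φ) 0 1
  ~> (fun (l : Nat) => elimNat (fun (φ : Nat) => Nat) 0 (fun (σ : Nat) => fun (ξ : Nat) => succ ξ) l) 1
  ~> elimNat (fun (l : Nat) => Nat) 0 (fun (φ : Nat) => fun (σ : Nat) => succ σ) 1
  ~> (fun (l : Nat) => fun (φ : Nat) => succ φ) 0 (elimNat (fun (σ : Nat) => Nat) 0 (fun (ξ : Nat) => fun (χ : Nat) => succ χ) 0)
  ~> (fun (l : Nat) => succ l) (elimNat (fun (φ : Nat) => Nat) 0 (fun (σ : Nat) => fun (ξ : Nat) => succ ξ) 0)
  ~> succ (elimNat (fun (l : Nat) => Nat) 0 (fun (φ : Nat) => fun (σ : Nat) => succ σ) 0)
  ~> 1
the term's type:
  Nat


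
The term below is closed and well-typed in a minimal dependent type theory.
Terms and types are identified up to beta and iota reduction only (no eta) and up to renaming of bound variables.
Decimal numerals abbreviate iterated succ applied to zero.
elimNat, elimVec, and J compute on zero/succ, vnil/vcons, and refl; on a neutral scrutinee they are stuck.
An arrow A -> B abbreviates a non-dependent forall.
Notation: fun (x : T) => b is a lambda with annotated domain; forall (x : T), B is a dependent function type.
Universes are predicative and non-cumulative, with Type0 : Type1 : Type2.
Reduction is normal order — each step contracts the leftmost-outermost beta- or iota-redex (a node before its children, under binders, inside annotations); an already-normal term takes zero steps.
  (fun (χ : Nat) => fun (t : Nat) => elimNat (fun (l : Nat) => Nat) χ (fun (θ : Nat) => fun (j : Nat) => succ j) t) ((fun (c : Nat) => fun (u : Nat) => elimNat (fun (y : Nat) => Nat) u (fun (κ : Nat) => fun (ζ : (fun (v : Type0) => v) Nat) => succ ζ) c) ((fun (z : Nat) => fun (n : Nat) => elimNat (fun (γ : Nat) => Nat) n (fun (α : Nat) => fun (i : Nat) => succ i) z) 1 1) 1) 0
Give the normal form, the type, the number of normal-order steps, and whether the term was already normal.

reduced normal form:
  3
the term's type:
  Nat
steps to reach normal form (normal order): 19
already normal: no
first redex: a beta-redex


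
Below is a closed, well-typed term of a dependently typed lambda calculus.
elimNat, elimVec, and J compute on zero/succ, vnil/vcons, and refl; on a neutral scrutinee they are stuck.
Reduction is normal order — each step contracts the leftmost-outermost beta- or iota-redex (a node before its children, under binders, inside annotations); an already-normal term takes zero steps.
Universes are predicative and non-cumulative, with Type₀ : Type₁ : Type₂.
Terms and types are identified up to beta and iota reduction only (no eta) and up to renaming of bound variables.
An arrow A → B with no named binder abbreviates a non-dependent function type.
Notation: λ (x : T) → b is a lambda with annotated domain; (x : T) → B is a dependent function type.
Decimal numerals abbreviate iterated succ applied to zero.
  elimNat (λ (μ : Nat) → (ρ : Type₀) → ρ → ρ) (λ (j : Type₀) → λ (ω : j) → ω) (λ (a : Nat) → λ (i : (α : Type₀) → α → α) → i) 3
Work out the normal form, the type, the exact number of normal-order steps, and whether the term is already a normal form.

normal form:
  λ (μ : Type₀) → λ (ρ : μ) → ρ
type:
  (μ : Type₀) → μ → μ
normal-order step count: 10
already normal: no
first redex: an elimNat iota-redex


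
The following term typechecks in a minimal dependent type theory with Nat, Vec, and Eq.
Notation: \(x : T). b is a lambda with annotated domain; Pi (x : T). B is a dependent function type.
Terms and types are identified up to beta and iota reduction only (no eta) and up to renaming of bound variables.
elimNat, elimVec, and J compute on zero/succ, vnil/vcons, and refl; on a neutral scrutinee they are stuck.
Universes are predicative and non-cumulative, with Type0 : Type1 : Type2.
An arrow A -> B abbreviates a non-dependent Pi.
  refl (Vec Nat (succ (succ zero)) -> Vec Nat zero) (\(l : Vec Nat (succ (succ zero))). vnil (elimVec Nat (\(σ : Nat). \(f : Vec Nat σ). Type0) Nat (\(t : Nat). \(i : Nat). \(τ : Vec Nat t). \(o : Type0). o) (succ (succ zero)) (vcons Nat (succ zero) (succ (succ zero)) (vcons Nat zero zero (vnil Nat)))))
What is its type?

type:
  Eq (Vec Nat (succ (succ zero)) -> Vec Nat zero) (\(l : Vec Nat (succ (succ zero))). vnil Nat) (\(σ : Vec Nat (succ (succ zero))). vnil Nat)


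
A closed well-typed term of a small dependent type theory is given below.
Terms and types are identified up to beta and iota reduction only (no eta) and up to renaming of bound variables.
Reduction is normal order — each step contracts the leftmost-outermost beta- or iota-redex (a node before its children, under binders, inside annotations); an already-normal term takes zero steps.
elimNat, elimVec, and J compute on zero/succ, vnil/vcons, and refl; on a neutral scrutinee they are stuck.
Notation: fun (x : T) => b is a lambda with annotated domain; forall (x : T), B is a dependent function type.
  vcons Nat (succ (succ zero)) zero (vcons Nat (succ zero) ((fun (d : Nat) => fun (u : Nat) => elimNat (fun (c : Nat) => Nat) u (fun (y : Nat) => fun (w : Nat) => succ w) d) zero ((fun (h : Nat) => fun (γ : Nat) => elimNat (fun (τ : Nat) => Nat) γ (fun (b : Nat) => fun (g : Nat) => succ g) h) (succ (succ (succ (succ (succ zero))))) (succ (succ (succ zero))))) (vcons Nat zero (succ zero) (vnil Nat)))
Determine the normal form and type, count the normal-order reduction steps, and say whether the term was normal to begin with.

resulting normal form:
  vcons Nat (succ (succ zero)) zero (vcons Nat (succ zero) (succ (succ (succ (succ (succ (succ (succ (succ zero)))))))) (vcons Nat zero (succ zero) (vnil Nat)))
type:
  Vec Nat (succ (succ (succ zero)))
steps to reach normal form (normal order): 21
already normal: no
first redex: a beta-redex


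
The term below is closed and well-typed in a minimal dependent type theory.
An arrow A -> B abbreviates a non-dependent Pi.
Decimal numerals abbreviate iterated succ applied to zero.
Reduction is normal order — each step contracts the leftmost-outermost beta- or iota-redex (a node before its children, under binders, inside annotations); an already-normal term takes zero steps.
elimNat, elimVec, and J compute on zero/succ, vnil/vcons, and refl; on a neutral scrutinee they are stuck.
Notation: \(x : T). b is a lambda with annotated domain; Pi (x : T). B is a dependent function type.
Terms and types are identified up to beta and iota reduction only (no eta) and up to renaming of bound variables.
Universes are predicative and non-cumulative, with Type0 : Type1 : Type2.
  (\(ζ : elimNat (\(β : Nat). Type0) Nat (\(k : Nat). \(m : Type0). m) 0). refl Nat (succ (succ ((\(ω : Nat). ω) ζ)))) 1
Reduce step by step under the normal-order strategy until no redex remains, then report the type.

reduction (normal order):
  (\(ζ : elimNat (\(β : Nat). Type0) Nat (\(k : Nat). \(m : Type0). m) 0). refl Nat (succ (succ ((\(ω : Nat). ω) ζ)))) 1
  ~> refl Nat (succ (succ ((\(ζ : Nat). ζ) 1)))
  ~> refl Nat 3
the term's type:
  Eq Nat 3 3


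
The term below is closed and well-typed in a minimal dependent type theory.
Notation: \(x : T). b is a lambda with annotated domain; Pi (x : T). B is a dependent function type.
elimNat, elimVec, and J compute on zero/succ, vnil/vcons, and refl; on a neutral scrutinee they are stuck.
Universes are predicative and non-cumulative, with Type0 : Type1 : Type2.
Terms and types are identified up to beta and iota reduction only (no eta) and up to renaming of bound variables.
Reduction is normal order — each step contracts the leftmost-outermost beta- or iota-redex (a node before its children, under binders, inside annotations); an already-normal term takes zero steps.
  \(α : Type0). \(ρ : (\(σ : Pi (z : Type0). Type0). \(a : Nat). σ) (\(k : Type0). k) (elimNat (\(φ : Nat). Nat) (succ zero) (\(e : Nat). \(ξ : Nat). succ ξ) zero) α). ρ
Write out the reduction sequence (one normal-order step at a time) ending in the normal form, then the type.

reduction (normal order):
  \(α : Type0). \(ρ : (\(σ : Pi (z : Type0). Type0). \(a : Nat). σ) (\(k : Type0). k) (elimNat (\(φ : Nat). Nat) (succ zero) (\(e : Nat). \(ξ : Nat). succ ξ) zero) α). ρ
  ~> \(α : Type0). \(ρ : (\(σ : Nat). \(z : Type0). z) (elimNat (\(a : Nat). Nat) (succ zero) (\(k : Nat). \(φ : Nat). succ φ) zero) α). ρ
  ~> \(α : Type0). \(ρ : (\(σ : Type0). σ) α). ρ
  ~> \(α : Type0). \(ρ : α). ρ
the term's type:
  Pi (α : Type0). Pi (ρ : α). α


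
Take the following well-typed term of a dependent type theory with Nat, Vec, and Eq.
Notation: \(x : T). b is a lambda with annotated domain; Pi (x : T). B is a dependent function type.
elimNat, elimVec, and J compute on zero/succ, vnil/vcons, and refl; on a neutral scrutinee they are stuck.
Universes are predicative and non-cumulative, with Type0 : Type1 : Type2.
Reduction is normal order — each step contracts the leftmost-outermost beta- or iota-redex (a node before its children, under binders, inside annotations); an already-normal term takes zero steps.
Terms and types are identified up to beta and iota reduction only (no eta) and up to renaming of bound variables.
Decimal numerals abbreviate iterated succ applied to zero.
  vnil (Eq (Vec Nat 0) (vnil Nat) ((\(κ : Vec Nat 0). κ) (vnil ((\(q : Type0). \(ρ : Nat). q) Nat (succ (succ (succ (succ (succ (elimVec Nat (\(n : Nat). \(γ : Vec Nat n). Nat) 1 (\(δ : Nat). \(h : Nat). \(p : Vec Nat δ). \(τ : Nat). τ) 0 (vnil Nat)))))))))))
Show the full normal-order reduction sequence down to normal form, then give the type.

normal-order reduction:
  vnil (Eq (Vec Nat 0) (vnil Nat) ((\(κ : Vec Nat 0). κ) (vnil ((\(q : Type0). \(ρ : Nat). q) Nat (succ (succ (succ (succ (succ (elimVec Nat (\(n : Nat). \(γ : Vec Nat n). Nat) 1 (\(δ : Nat). \(h : Nat). \(p : Vec Nat δ). \(τ : Nat). τ) 0 (vnil Nat)))))))))))
  ~> vnil (Eq (Vec Nat 0) (vnil Nat) (vnil ((\(κ : Type0). \(q : Nat). κ) Nat (succ (succ (succ (succ (succ (elimVec Nat (\(ρ : Nat). \(n : Vec Nat ρ). Nat) 1 (\(γ : Nat). \(δ : Nat). \(h : Vec Nat γ). \(p : Nat). p) 0 (vnil Nat))))))))))
  ~> vnil (Eq (Vec Nat 0) (vnil Nat) (vnil ((\(κ : Nat). Nat) (succ (succ (succ (succ (succ (elimVec Nat (\(q : Nat). \(ρ : Vec Nat q). Nat) 1 (\(n : Nat). \(γ : Nat). \(δ : Vec Nat n). \(h : Nat). h) 0 (vnil Nat))))))))))
  ~> vnil (Eq (Vec Nat 0) (vnil Nat) (vnil Nat))
the term's type:
  Vec (Eq (Vec Nat 0) (vnil Nat) (vnil Nat)) 0


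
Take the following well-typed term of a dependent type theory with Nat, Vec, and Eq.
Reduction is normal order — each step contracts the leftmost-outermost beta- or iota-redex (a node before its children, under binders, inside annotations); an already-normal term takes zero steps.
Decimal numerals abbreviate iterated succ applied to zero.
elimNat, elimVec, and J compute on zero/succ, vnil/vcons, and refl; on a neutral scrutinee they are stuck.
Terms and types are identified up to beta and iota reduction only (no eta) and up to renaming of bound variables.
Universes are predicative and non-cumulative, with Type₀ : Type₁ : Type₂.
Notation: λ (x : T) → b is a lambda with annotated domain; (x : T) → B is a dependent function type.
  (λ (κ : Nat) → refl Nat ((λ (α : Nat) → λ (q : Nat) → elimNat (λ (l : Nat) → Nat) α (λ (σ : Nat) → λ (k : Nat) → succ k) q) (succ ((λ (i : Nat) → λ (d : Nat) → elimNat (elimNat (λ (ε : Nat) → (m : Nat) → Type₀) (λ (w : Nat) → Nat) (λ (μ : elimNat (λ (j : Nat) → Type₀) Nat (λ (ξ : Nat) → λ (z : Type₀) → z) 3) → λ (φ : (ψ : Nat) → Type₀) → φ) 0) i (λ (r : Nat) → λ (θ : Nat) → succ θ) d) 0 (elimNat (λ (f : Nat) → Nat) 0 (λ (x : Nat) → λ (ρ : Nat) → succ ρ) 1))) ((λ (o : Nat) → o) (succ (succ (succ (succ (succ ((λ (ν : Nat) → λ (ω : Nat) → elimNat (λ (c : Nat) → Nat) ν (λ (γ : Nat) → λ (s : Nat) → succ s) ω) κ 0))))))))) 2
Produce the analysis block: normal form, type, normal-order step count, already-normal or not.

reduced normal form:
  refl Nat 9
inferred type:
  Eq Nat 9 9
steps to reach normal form (normal order): 40
already normal: no
first redex: a beta-redex


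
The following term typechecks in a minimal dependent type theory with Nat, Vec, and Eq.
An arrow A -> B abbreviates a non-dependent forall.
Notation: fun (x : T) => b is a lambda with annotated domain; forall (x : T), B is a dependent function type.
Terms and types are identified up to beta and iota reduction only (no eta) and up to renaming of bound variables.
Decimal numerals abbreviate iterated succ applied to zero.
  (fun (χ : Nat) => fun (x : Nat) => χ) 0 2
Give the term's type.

the term's type:
  Nat


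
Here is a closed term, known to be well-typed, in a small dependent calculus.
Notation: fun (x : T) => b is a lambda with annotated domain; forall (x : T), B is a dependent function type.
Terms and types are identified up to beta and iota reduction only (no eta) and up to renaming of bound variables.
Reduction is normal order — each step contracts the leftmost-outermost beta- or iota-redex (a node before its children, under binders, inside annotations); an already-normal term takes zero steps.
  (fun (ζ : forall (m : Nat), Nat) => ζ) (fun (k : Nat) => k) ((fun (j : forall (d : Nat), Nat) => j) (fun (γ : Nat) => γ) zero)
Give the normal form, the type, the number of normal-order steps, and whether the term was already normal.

resulting normal form:
  zero
inferred type:
  Nat
normal-order step count: 4
started in normal form: no
first redex: a beta-redex


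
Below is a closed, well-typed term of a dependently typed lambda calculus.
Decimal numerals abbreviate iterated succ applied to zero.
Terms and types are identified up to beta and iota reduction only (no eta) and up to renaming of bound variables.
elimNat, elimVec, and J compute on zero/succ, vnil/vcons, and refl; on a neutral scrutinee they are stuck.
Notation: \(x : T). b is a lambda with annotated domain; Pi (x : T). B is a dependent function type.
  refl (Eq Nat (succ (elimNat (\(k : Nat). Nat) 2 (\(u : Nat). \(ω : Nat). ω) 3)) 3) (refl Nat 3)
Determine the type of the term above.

the term's type:
  Eq (Eq Nat 3 3) (refl Nat 3) (refl Nat 3)


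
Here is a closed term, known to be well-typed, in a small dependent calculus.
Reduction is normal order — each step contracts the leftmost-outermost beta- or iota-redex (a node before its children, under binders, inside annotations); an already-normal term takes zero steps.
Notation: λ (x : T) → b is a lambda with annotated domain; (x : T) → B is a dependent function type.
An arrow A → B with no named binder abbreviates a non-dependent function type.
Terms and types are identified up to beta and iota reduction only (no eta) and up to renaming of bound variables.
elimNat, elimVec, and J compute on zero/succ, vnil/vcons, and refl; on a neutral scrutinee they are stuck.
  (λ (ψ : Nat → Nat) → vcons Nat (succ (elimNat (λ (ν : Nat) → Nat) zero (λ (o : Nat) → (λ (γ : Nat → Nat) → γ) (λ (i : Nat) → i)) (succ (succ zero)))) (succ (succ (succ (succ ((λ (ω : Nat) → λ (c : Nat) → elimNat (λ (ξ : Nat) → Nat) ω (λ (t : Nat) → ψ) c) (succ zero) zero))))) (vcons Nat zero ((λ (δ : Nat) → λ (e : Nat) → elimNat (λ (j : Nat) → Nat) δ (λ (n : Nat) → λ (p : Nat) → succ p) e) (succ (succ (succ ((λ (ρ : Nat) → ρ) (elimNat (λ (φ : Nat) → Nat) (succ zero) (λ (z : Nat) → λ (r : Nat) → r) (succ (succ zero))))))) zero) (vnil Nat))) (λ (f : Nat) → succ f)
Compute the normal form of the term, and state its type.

normal form:
  vcons Nat (succ zero) (succ (succ (succ (succ (succ zero))))) (vcons Nat zero (succ (succ (succ (succ zero)))) (vnil Nat))
inferred type:
  Vec Nat (succ (succ zero))


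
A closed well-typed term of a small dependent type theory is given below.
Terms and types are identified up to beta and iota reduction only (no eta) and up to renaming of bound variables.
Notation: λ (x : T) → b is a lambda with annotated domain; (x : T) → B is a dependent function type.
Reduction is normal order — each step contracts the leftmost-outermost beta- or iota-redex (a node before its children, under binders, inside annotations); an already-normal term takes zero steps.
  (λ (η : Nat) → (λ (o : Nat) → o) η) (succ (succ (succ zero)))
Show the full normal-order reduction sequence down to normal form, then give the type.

normal-order reduction sequence:
  (λ (η : Nat) → (λ (o : Nat) → o) η) (succ (succ (succ zero)))
  ~> (λ (η : Nat) → η) (succ (succ (succ zero)))
  ~> succ (succ (succ zero))
type:
  Nat


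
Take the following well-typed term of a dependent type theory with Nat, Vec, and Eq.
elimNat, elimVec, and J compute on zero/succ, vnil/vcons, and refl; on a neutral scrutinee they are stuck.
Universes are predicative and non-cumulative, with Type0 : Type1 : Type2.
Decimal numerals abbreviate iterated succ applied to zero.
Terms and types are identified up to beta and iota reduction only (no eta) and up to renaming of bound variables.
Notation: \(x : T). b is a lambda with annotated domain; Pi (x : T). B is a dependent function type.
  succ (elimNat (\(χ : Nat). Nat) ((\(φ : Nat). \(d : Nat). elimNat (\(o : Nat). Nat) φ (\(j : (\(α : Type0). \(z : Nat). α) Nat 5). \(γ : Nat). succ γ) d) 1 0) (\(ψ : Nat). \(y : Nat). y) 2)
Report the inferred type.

type:
  Nat


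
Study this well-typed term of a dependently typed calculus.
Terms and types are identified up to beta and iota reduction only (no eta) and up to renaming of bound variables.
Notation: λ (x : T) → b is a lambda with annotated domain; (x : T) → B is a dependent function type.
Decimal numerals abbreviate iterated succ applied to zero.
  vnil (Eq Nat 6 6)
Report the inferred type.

inferred type:
  Vec (Eq Nat 6 6) 0


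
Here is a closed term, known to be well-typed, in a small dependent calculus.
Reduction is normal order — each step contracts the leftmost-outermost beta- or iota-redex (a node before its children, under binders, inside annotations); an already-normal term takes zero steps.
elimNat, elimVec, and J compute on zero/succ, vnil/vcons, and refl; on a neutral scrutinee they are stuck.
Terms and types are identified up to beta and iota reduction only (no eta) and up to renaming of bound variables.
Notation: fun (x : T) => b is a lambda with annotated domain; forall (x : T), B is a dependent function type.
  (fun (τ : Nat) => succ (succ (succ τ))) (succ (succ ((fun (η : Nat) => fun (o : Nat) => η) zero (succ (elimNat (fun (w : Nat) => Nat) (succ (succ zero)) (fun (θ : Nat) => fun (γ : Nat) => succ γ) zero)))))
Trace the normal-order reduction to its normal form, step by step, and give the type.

reduction (normal order):
  (fun (τ : Nat) => succ (succ (succ τ))) (succ (succ ((fun (η : Nat) => fun (o : Nat) => η) zero (succ (elimNat (fun (w : Nat) => Nat) (succ (succ zero)) (fun (θ : Nat) => fun (γ : Nat) => succ γ) zero)))))
  ~> succ (succ (succ (succ (succ ((fun (τ : Nat) => fun (η : Nat) => τ) zero (succ (elimNat (fun (o : Nat) => Nat) (succ (succ zero)) (fun (w : Nat) => fun (θ : Nat) => succ θ) zero)))))))
  ~> succ (succ (succ (succ (succ ((fun (τ : Nat) => zero) (succ (elimNat (fun (η : Nat) => Nat) (succ (succ zero)) (fun (o : Nat) => fun (w : Nat) => succ w) zero)))))))
  ~> succ (succ (succ (succ (succ zero))))
the term's type:
  Nat


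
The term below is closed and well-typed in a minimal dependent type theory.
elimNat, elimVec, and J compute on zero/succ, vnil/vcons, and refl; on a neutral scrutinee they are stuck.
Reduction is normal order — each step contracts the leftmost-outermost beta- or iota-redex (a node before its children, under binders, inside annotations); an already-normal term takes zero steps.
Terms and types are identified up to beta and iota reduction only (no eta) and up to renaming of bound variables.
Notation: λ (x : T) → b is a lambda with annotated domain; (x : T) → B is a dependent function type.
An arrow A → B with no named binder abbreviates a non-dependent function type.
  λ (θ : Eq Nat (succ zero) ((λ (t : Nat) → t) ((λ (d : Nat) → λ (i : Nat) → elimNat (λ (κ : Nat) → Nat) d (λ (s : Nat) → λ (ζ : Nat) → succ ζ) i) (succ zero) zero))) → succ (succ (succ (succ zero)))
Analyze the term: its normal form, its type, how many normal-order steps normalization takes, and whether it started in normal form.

normal form:
  λ (θ : Eq Nat (succ zero) (succ zero)) → succ (succ (succ (succ zero)))
type:
  Eq Nat (succ zero) (succ zero) → Nat
normal-order step count: 4
started in normal form: no
first redex: a beta-redex


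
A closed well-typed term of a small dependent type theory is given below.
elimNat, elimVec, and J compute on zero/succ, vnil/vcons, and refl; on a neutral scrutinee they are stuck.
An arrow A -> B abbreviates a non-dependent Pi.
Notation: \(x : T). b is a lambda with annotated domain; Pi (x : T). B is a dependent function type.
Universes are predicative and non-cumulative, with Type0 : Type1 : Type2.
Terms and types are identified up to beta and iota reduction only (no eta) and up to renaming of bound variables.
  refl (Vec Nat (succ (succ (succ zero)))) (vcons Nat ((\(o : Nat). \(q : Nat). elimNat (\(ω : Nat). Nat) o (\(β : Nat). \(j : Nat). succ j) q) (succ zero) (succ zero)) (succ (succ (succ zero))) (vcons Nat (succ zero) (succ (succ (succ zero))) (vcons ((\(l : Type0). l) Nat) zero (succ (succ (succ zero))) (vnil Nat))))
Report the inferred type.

the term's type:
  Eq (Vec Nat (succ (succ (succ zero)))) (vcons Nat (succ (succ zero)) (succ (succ (succ zero))) (vcons Nat (succ zero) (succ (succ (succ zero))) (vcons Nat zero (succ (succ (succ zero))) (vnil Nat)))) (vcons Nat (succ (succ zero)) (succ (succ (succ zero))) (vcons Nat (succ zero) (succ (succ (succ zero))) (vcons Nat zero (succ (succ (succ zero))) (vnil Nat))))


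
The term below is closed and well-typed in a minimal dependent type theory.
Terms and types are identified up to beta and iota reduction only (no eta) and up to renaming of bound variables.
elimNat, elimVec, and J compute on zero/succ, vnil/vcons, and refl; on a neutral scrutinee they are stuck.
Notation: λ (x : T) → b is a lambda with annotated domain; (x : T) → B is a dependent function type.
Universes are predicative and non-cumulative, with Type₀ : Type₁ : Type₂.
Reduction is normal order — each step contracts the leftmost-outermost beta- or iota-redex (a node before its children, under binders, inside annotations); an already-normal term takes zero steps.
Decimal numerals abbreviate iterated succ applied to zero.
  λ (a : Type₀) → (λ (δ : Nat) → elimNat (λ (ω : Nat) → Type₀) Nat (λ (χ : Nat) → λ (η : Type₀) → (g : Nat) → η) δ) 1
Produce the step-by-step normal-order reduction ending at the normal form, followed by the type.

normal-order reduction:
  λ (a : Type₀) → (λ (δ : Nat) → elimNat (λ (ω : Nat) → Type₀) Nat (λ (χ : Nat) → λ (η : Type₀) → (g : Nat) → η) δ) 1
  ~> λ (a : Type₀) → elimNat (λ (δ : Nat) → Type₀) Nat (λ (ω : Nat) → λ (χ : Type₀) → (η : Nat) → χ) 1
  ~> λ (a : Type₀) → (λ (δ : Nat) → λ (ω : Type₀) → (χ : Nat) → ω) 0 (elimNat (λ (η : Nat) → Type₀) Nat (λ (g : Nat) → λ (q : Type₀) → (ε : Nat) → q) 0)
  ~> λ (a : Type₀) → (λ (δ : Type₀) → (ω : Nat) → δ) (elimNat (λ (χ : Nat) → Type₀) Nat (λ (η : Nat) → λ (g : Type₀) → (q : Nat) → g) 0)
  ~> λ (a : Type₀) → (δ : Nat) → elimNat (λ (ω : Nat) → Type₀) Nat (λ (χ : Nat) → λ (η : Type₀) → (g : Nat) → η) 0
  ~> λ (a : Type₀) → (δ : Nat) → Nat
the term's type:
  (a : Type₀) → Type₀


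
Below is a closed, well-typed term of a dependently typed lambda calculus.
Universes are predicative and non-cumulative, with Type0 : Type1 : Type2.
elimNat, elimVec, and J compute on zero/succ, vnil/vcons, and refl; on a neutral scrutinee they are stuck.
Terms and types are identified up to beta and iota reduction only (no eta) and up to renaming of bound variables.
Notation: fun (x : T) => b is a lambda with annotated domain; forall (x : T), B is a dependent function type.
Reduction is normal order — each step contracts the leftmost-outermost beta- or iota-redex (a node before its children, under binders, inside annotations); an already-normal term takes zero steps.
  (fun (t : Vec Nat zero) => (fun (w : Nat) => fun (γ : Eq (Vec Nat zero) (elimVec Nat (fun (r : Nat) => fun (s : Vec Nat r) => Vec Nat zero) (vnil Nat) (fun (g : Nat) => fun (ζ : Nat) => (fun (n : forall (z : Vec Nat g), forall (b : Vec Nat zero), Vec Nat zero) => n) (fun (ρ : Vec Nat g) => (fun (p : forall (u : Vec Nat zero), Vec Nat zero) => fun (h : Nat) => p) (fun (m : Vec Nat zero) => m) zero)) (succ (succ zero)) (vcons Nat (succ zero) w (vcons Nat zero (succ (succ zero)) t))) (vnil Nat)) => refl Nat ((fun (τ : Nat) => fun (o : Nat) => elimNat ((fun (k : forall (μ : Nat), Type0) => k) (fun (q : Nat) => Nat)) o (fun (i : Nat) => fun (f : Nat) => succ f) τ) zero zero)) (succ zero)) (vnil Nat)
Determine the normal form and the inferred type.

resulting normal form:
  fun (t : Eq (Vec Nat zero) (vnil Nat) (vnil Nat)) => refl Nat zero
type:
  forall (t : Eq (Vec Nat zero) (vnil Nat) (vnil Nat)), Eq Nat zero zero
observation: 22 normal-order steps normalize the term, beginning with a beta-redex.


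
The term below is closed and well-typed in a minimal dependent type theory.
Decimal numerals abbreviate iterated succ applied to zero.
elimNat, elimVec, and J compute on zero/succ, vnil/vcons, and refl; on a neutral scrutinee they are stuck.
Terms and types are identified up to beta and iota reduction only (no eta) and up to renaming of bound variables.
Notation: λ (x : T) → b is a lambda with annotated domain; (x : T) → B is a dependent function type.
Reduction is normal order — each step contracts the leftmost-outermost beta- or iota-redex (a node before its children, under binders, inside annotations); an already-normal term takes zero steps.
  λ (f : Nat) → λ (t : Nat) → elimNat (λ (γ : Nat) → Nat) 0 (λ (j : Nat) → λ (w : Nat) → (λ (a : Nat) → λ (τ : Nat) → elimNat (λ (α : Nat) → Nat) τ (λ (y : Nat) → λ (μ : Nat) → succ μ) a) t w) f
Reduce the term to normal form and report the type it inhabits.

resulting normal form:
  λ (f : Nat) → λ (t : Nat) → elimNat (λ (γ : Nat) → Nat) 0 (λ (j : Nat) → λ (w : Nat) → elimNat (λ (a : Nat) → Nat) w (λ (τ : Nat) → λ (α : Nat) → succ α) t) f
inferred type:
  (f : Nat) → (t : Nat) → Nat
observation: contracting a beta-redex first, the term normalizes in 2 steps.


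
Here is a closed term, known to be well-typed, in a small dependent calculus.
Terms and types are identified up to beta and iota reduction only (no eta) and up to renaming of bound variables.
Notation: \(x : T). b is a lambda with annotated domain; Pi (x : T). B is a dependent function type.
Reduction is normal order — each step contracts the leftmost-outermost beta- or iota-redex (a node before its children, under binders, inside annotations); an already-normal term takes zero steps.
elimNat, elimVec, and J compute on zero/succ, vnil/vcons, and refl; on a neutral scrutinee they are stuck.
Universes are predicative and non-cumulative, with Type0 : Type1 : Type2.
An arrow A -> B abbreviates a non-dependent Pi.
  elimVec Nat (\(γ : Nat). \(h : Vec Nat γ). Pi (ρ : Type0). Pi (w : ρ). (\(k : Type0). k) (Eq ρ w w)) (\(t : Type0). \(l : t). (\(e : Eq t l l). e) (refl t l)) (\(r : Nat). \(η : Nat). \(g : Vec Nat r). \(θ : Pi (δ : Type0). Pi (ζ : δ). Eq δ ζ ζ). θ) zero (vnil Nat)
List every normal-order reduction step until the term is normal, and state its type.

normal-order reduction:
  elimVec Nat (\(γ : Nat). \(h : Vec Nat γ). Pi (ρ : Type0). Pi (w : ρ). (\(k : Type0). k) (Eq ρ w w)) (\(t : Type0). \(l : t). (\(e : Eq t l l). e) (refl t l)) (\(r : Nat). \(η : Nat). \(g : Vec Nat r). \(θ : Pi (δ : Type0). Pi (ζ : δ). Eq δ ζ ζ). θ) zero (vnil Nat)
  ~> \(γ : Type0). \(h : γ). (\(ρ : Eq γ h h). ρ) (refl γ h)
  ~> \(γ : Type0). \(h : γ). refl γ h
type:
  Pi (γ : Type0). Pi (h : γ). Eq γ h h


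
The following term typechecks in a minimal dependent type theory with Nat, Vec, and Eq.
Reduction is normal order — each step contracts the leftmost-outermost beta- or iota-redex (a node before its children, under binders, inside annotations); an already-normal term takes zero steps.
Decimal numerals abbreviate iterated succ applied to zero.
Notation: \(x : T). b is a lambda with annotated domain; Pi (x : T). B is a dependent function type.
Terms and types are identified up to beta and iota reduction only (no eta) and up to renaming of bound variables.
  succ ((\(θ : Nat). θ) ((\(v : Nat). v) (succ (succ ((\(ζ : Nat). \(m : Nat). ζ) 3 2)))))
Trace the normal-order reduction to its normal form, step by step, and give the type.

reduction (normal order):
  succ ((\(θ : Nat). θ) ((\(v : Nat). v) (succ (succ ((\(ζ : Nat). \(m : Nat). ζ) 3 2)))))
  ~> succ ((\(θ : Nat). θ) (succ (succ ((\(v : Nat). \(ζ : Nat). v) 3 2))))
  ~> succ (succ (succ ((\(θ : Nat). \(v : Nat). θ) 3 2)))
  ~> succ (succ (succ ((\(θ : Nat). 3) 2)))
  ~> 6
the term's type:
  Nat


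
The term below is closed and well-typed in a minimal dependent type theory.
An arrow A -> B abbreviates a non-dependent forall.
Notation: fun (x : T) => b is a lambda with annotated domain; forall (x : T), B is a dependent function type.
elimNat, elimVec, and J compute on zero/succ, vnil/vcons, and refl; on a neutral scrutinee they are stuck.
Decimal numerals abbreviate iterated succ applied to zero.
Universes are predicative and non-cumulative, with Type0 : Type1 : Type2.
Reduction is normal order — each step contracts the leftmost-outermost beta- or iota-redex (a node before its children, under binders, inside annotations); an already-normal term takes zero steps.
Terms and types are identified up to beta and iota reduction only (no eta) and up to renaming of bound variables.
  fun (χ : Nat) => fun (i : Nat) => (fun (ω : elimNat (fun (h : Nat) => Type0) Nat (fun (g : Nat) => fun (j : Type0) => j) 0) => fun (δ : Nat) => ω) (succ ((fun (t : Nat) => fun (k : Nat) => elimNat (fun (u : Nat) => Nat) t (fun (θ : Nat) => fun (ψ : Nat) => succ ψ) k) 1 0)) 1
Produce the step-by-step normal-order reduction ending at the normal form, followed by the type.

normal-order reduction:
  fun (χ : Nat) => fun (i : Nat) => (fun (ω : elimNat (fun (h : Nat) => Type0) Nat (fun (g : Nat) => fun (j : Type0) => j) 0) => fun (δ : Nat) => ω) (succ ((fun (t : Nat) => fun (k : Nat) => elimNat (fun (u : Nat) => Nat) t (fun (θ : Nat) => fun (ψ : Nat) => succ ψ) k) 1 0)) 1
  ~> fun (χ : Nat) => fun (i : Nat) => (fun (ω : Nat) => succ ((fun (h : Nat) => fun (g : Nat) => elimNat (fun (j : Nat) => Nat) h (fun (δ : Nat) => fun (t : Nat) => succ t) g) 1 0)) 1
  ~> fun (χ : Nat) => fun (i : Nat) => succ ((fun (ω : Nat) => fun (h : Nat) => elimNat (fun (g : Nat) => Nat) ω (fun (j : Nat) => fun (δ : Nat) => succ δ) h) 1 0)
  ~> fun (χ : Nat) => fun (i : Nat) => succ ((fun (ω : Nat) => elimNat (fun (h : Nat) => Nat) 1 (fun (g : Nat) => fun (j : Nat) => succ j) ω) 0)
  ~> fun (χ : Nat) => fun (i : Nat) => succ (elimNat (fun (ω : Nat) => Nat) 1 (fun (h : Nat) => fun (g : Nat) => succ g) 0)
  ~> fun (χ : Nat) => fun (i : Nat) => 2
type:
  Nat -> Nat -> Nat


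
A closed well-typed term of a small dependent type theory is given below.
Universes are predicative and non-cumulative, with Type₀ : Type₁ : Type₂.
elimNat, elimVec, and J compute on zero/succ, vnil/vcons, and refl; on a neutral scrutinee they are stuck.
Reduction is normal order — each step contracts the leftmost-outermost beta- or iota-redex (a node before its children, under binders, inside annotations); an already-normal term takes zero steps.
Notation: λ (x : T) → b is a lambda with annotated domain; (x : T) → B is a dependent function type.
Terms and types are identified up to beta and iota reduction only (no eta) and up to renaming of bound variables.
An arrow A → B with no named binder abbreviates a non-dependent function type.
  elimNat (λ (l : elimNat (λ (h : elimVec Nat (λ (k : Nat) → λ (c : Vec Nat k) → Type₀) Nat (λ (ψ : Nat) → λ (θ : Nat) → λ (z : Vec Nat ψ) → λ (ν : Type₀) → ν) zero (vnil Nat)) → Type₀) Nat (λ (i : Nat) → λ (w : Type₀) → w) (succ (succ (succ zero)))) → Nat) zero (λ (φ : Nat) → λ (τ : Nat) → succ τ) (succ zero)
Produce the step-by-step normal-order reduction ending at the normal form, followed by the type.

normal-order reduction sequence:
  elimNat (λ (l : elimNat (λ (h : elimVec Nat (λ (k : Nat) → λ (c : Vec Nat k) → Type₀) Nat (λ (ψ : Nat) → λ (θ : Nat) → λ (z : Vec Nat ψ) → λ (ν : Type₀) → ν) zero (vnil Nat)) → Type₀) Nat (λ (i : Nat) → λ (w : Type₀) → w) (succ (succ (succ zero)))) → Nat) zero (λ (φ : Nat) → λ (τ : Nat) → succ τ) (succ zero)
  ~> (λ (l : Nat) → λ (h : Nat) → succ h) zero (elimNat (λ (k : elimNat (λ (c : elimVec Nat (λ (ψ : Nat) → λ (θ : Vec Nat ψ) → Type₀) Nat (λ (z : Nat) → λ (ν : Nat) → λ (i : Vec Nat z) → λ (w : Type₀) → w) zero (vnil Nat)) → Type₀) Nat (λ (φ : Nat) → λ (τ : Type₀) → τ) (succ (succ (succ zero)))) → Nat) zero (λ (β : Nat) → λ (o : Nat) → succ o) zero)
  ~> (λ (l : Nat) → succ l) (elimNat (λ (h : elimNat (λ (k : elimVec Nat (λ (c : Nat) → λ (ψ : Vec Nat c) → Type₀) Nat (λ (θ : Nat) → λ (z : Nat) → λ (ν : Vec Nat θ) → λ (i : Type₀) → i) zero (vnil Nat)) → Type₀) Nat (λ (w : Nat) → λ (φ : Type₀) → φ) (succ (succ (succ zero)))) → Nat) zero (λ (τ : Nat) → λ (β : Nat) → succ β) zero)
  ~> succ (elimNat (λ (l : elimNat (λ (h : elimVec Nat (λ (k : Nat) → λ (c : Vec Nat k) → Type₀) Nat (λ (ψ : Nat) → λ (θ : Nat) → λ (z : Vec Nat ψ) → λ (ν : Type₀) → ν) zero (vnil Nat)) → Type₀) Nat (λ (i : Nat) → λ (w : Type₀) → w) (succ (succ (succ zero)))) → Nat) zero (λ (φ : Nat) → λ (τ : Nat) → succ τ) zero)
  ~> succ zero
type:
  Nat
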